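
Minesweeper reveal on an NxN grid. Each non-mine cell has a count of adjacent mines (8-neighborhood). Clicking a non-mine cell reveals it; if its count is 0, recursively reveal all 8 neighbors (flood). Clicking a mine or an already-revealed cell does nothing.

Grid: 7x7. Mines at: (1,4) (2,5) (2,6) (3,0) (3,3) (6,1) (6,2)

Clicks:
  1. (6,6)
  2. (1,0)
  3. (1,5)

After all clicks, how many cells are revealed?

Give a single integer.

Click 1 (6,6) count=0: revealed 15 new [(3,4) (3,5) (3,6) (4,3) (4,4) (4,5) (4,6) (5,3) (5,4) (5,5) (5,6) (6,3) (6,4) (6,5) (6,6)] -> total=15
Click 2 (1,0) count=0: revealed 12 new [(0,0) (0,1) (0,2) (0,3) (1,0) (1,1) (1,2) (1,3) (2,0) (2,1) (2,2) (2,3)] -> total=27
Click 3 (1,5) count=3: revealed 1 new [(1,5)] -> total=28

Answer: 28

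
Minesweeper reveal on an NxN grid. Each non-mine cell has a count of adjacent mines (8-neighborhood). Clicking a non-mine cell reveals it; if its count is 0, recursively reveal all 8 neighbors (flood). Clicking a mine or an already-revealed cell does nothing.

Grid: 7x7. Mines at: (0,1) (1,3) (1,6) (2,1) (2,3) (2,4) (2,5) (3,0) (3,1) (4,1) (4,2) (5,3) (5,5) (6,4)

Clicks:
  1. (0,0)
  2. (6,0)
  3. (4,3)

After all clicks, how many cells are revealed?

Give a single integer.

Answer: 8

Derivation:
Click 1 (0,0) count=1: revealed 1 new [(0,0)] -> total=1
Click 2 (6,0) count=0: revealed 6 new [(5,0) (5,1) (5,2) (6,0) (6,1) (6,2)] -> total=7
Click 3 (4,3) count=2: revealed 1 new [(4,3)] -> total=8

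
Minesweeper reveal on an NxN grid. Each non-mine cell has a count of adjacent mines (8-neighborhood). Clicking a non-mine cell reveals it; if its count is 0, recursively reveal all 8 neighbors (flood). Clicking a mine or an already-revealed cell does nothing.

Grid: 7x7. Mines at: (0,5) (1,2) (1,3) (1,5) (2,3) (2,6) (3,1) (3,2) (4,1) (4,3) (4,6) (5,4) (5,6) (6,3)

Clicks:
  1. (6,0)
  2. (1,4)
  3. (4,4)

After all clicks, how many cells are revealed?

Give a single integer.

Answer: 8

Derivation:
Click 1 (6,0) count=0: revealed 6 new [(5,0) (5,1) (5,2) (6,0) (6,1) (6,2)] -> total=6
Click 2 (1,4) count=4: revealed 1 new [(1,4)] -> total=7
Click 3 (4,4) count=2: revealed 1 new [(4,4)] -> total=8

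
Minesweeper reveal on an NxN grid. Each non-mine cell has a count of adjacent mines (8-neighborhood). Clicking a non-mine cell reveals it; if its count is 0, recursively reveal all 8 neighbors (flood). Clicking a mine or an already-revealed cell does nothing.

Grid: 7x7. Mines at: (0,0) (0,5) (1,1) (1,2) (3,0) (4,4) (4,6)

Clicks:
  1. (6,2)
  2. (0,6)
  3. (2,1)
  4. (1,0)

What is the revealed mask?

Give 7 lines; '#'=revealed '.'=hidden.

Click 1 (6,2) count=0: revealed 24 new [(2,1) (2,2) (2,3) (3,1) (3,2) (3,3) (4,0) (4,1) (4,2) (4,3) (5,0) (5,1) (5,2) (5,3) (5,4) (5,5) (5,6) (6,0) (6,1) (6,2) (6,3) (6,4) (6,5) (6,6)] -> total=24
Click 2 (0,6) count=1: revealed 1 new [(0,6)] -> total=25
Click 3 (2,1) count=3: revealed 0 new [(none)] -> total=25
Click 4 (1,0) count=2: revealed 1 new [(1,0)] -> total=26

Answer: ......#
#......
.###...
.###...
####...
#######
#######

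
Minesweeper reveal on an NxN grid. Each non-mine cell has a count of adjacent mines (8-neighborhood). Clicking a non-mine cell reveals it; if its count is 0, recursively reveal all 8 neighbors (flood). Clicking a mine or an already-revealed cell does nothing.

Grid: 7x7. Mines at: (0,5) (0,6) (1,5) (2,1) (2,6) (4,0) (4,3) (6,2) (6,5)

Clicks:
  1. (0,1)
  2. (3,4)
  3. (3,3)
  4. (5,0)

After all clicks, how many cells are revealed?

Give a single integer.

Answer: 17

Derivation:
Click 1 (0,1) count=0: revealed 16 new [(0,0) (0,1) (0,2) (0,3) (0,4) (1,0) (1,1) (1,2) (1,3) (1,4) (2,2) (2,3) (2,4) (3,2) (3,3) (3,4)] -> total=16
Click 2 (3,4) count=1: revealed 0 new [(none)] -> total=16
Click 3 (3,3) count=1: revealed 0 new [(none)] -> total=16
Click 4 (5,0) count=1: revealed 1 new [(5,0)] -> total=17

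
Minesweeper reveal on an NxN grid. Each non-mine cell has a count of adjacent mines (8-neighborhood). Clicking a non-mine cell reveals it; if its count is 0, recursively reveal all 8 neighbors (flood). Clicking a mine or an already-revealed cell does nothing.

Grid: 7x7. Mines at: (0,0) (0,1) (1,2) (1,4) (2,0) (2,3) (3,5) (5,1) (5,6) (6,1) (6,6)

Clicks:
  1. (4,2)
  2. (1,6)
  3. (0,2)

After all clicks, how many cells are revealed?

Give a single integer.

Click 1 (4,2) count=1: revealed 1 new [(4,2)] -> total=1
Click 2 (1,6) count=0: revealed 6 new [(0,5) (0,6) (1,5) (1,6) (2,5) (2,6)] -> total=7
Click 3 (0,2) count=2: revealed 1 new [(0,2)] -> total=8

Answer: 8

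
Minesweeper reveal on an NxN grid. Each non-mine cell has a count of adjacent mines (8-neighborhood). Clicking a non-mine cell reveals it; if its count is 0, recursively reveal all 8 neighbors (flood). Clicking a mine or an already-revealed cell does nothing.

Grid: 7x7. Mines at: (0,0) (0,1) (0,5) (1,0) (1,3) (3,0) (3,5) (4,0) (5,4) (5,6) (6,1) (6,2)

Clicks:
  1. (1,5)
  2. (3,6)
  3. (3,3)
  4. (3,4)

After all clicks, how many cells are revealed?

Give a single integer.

Answer: 17

Derivation:
Click 1 (1,5) count=1: revealed 1 new [(1,5)] -> total=1
Click 2 (3,6) count=1: revealed 1 new [(3,6)] -> total=2
Click 3 (3,3) count=0: revealed 15 new [(2,1) (2,2) (2,3) (2,4) (3,1) (3,2) (3,3) (3,4) (4,1) (4,2) (4,3) (4,4) (5,1) (5,2) (5,3)] -> total=17
Click 4 (3,4) count=1: revealed 0 new [(none)] -> total=17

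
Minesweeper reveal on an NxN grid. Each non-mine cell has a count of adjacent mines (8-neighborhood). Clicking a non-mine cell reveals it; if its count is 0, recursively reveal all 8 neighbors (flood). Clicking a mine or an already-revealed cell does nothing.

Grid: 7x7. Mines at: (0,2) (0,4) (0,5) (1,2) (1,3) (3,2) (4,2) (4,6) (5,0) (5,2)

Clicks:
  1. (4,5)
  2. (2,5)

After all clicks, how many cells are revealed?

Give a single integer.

Answer: 22

Derivation:
Click 1 (4,5) count=1: revealed 1 new [(4,5)] -> total=1
Click 2 (2,5) count=0: revealed 21 new [(1,4) (1,5) (1,6) (2,3) (2,4) (2,5) (2,6) (3,3) (3,4) (3,5) (3,6) (4,3) (4,4) (5,3) (5,4) (5,5) (5,6) (6,3) (6,4) (6,5) (6,6)] -> total=22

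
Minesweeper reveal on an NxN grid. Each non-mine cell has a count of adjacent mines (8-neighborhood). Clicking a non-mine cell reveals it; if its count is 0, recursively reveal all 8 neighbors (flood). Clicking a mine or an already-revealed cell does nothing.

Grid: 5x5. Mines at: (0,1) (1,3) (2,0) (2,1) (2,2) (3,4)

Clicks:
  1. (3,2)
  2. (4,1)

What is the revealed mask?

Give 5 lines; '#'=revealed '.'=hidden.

Answer: .....
.....
.....
####.
####.

Derivation:
Click 1 (3,2) count=2: revealed 1 new [(3,2)] -> total=1
Click 2 (4,1) count=0: revealed 7 new [(3,0) (3,1) (3,3) (4,0) (4,1) (4,2) (4,3)] -> total=8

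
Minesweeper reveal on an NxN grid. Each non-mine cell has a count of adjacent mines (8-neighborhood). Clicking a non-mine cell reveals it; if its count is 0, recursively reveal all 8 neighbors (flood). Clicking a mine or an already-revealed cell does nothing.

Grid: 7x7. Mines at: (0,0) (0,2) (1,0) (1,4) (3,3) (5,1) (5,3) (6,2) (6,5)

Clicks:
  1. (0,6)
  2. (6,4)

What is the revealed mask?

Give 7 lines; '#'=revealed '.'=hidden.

Click 1 (0,6) count=0: revealed 16 new [(0,5) (0,6) (1,5) (1,6) (2,4) (2,5) (2,6) (3,4) (3,5) (3,6) (4,4) (4,5) (4,6) (5,4) (5,5) (5,6)] -> total=16
Click 2 (6,4) count=2: revealed 1 new [(6,4)] -> total=17

Answer: .....##
.....##
....###
....###
....###
....###
....#..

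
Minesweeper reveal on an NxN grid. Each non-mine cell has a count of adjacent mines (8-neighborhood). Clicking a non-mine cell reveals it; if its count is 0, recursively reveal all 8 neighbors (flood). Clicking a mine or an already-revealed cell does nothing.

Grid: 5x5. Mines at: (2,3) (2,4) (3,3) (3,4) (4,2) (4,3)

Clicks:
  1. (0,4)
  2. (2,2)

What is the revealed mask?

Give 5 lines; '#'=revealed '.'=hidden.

Click 1 (0,4) count=0: revealed 18 new [(0,0) (0,1) (0,2) (0,3) (0,4) (1,0) (1,1) (1,2) (1,3) (1,4) (2,0) (2,1) (2,2) (3,0) (3,1) (3,2) (4,0) (4,1)] -> total=18
Click 2 (2,2) count=2: revealed 0 new [(none)] -> total=18

Answer: #####
#####
###..
###..
##...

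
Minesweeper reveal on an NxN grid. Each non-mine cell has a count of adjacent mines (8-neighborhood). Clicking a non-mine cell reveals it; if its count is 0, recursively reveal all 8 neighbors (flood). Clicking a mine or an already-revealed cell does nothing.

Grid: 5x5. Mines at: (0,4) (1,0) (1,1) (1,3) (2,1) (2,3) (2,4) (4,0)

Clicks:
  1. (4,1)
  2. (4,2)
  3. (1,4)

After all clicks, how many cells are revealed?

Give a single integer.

Click 1 (4,1) count=1: revealed 1 new [(4,1)] -> total=1
Click 2 (4,2) count=0: revealed 7 new [(3,1) (3,2) (3,3) (3,4) (4,2) (4,3) (4,4)] -> total=8
Click 3 (1,4) count=4: revealed 1 new [(1,4)] -> total=9

Answer: 9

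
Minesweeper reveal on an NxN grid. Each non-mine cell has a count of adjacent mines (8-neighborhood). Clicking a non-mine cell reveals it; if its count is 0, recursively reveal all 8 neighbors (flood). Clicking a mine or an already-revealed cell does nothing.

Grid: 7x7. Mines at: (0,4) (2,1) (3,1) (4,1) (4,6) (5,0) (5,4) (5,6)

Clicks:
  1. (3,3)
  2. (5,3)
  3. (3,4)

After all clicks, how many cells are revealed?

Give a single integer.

Click 1 (3,3) count=0: revealed 21 new [(0,5) (0,6) (1,2) (1,3) (1,4) (1,5) (1,6) (2,2) (2,3) (2,4) (2,5) (2,6) (3,2) (3,3) (3,4) (3,5) (3,6) (4,2) (4,3) (4,4) (4,5)] -> total=21
Click 2 (5,3) count=1: revealed 1 new [(5,3)] -> total=22
Click 3 (3,4) count=0: revealed 0 new [(none)] -> total=22

Answer: 22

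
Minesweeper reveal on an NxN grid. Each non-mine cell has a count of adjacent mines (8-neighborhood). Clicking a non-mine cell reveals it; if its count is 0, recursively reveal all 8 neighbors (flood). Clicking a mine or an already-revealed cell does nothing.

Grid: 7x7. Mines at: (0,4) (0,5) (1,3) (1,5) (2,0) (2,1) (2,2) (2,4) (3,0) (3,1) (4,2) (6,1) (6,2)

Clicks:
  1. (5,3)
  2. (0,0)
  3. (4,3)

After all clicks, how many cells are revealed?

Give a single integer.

Answer: 8

Derivation:
Click 1 (5,3) count=2: revealed 1 new [(5,3)] -> total=1
Click 2 (0,0) count=0: revealed 6 new [(0,0) (0,1) (0,2) (1,0) (1,1) (1,2)] -> total=7
Click 3 (4,3) count=1: revealed 1 new [(4,3)] -> total=8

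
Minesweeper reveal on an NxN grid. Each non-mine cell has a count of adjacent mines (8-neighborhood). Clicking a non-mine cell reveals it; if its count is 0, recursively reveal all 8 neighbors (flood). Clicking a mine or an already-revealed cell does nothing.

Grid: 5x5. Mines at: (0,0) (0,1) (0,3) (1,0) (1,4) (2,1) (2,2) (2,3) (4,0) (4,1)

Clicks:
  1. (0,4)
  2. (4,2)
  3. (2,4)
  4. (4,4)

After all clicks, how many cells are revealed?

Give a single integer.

Click 1 (0,4) count=2: revealed 1 new [(0,4)] -> total=1
Click 2 (4,2) count=1: revealed 1 new [(4,2)] -> total=2
Click 3 (2,4) count=2: revealed 1 new [(2,4)] -> total=3
Click 4 (4,4) count=0: revealed 5 new [(3,2) (3,3) (3,4) (4,3) (4,4)] -> total=8

Answer: 8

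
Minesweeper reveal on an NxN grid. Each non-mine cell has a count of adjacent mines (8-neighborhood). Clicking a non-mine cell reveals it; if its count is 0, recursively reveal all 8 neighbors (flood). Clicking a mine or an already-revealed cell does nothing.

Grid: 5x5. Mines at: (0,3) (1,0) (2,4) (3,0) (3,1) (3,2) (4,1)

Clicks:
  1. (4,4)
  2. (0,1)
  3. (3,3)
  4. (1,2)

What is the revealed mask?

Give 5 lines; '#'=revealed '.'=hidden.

Click 1 (4,4) count=0: revealed 4 new [(3,3) (3,4) (4,3) (4,4)] -> total=4
Click 2 (0,1) count=1: revealed 1 new [(0,1)] -> total=5
Click 3 (3,3) count=2: revealed 0 new [(none)] -> total=5
Click 4 (1,2) count=1: revealed 1 new [(1,2)] -> total=6

Answer: .#...
..#..
.....
...##
...##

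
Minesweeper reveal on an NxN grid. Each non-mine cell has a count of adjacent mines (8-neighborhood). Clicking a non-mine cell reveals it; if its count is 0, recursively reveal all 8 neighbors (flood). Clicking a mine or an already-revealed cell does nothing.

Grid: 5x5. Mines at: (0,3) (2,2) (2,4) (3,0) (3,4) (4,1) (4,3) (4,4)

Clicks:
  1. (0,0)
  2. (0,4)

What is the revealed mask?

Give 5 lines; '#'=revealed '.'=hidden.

Answer: ###.#
###..
##...
.....
.....

Derivation:
Click 1 (0,0) count=0: revealed 8 new [(0,0) (0,1) (0,2) (1,0) (1,1) (1,2) (2,0) (2,1)] -> total=8
Click 2 (0,4) count=1: revealed 1 new [(0,4)] -> total=9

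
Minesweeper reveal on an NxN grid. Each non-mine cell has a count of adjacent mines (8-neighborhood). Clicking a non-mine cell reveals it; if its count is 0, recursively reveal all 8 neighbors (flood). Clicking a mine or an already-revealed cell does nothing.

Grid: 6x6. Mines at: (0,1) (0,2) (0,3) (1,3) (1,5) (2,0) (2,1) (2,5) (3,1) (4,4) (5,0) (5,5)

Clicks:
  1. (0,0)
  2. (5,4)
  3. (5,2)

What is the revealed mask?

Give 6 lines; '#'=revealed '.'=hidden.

Answer: #.....
......
......
......
.###..
.####.

Derivation:
Click 1 (0,0) count=1: revealed 1 new [(0,0)] -> total=1
Click 2 (5,4) count=2: revealed 1 new [(5,4)] -> total=2
Click 3 (5,2) count=0: revealed 6 new [(4,1) (4,2) (4,3) (5,1) (5,2) (5,3)] -> total=8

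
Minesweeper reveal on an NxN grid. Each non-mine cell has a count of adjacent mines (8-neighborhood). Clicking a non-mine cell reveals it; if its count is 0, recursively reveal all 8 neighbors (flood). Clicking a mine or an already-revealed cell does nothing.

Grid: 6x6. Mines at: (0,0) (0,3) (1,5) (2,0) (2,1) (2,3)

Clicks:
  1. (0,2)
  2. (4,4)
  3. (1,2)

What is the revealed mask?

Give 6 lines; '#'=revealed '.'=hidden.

Click 1 (0,2) count=1: revealed 1 new [(0,2)] -> total=1
Click 2 (4,4) count=0: revealed 20 new [(2,4) (2,5) (3,0) (3,1) (3,2) (3,3) (3,4) (3,5) (4,0) (4,1) (4,2) (4,3) (4,4) (4,5) (5,0) (5,1) (5,2) (5,3) (5,4) (5,5)] -> total=21
Click 3 (1,2) count=3: revealed 1 new [(1,2)] -> total=22

Answer: ..#...
..#...
....##
######
######
######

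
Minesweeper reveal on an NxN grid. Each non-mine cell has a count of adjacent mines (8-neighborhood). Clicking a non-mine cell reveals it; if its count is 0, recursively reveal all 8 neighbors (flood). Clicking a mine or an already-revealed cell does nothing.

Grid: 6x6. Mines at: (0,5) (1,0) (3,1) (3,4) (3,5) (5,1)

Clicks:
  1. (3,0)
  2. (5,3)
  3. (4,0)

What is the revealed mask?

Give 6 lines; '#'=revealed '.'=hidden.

Click 1 (3,0) count=1: revealed 1 new [(3,0)] -> total=1
Click 2 (5,3) count=0: revealed 8 new [(4,2) (4,3) (4,4) (4,5) (5,2) (5,3) (5,4) (5,5)] -> total=9
Click 3 (4,0) count=2: revealed 1 new [(4,0)] -> total=10

Answer: ......
......
......
#.....
#.####
..####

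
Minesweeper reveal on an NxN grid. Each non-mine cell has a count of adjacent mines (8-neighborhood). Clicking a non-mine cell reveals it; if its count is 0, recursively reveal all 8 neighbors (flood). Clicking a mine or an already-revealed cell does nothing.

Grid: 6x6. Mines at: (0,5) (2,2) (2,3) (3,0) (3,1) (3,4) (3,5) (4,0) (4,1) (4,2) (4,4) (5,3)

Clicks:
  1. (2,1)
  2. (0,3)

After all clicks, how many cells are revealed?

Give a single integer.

Answer: 12

Derivation:
Click 1 (2,1) count=3: revealed 1 new [(2,1)] -> total=1
Click 2 (0,3) count=0: revealed 11 new [(0,0) (0,1) (0,2) (0,3) (0,4) (1,0) (1,1) (1,2) (1,3) (1,4) (2,0)] -> total=12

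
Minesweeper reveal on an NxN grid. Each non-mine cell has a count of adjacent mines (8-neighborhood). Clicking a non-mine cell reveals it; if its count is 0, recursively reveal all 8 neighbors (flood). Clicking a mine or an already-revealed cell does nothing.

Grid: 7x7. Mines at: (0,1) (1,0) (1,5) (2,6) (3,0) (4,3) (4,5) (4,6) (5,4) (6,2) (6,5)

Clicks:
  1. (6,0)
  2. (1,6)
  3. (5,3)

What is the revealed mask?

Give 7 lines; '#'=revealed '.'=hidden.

Answer: .......
......#
.......
.......
##.....
##.#...
##.....

Derivation:
Click 1 (6,0) count=0: revealed 6 new [(4,0) (4,1) (5,0) (5,1) (6,0) (6,1)] -> total=6
Click 2 (1,6) count=2: revealed 1 new [(1,6)] -> total=7
Click 3 (5,3) count=3: revealed 1 new [(5,3)] -> total=8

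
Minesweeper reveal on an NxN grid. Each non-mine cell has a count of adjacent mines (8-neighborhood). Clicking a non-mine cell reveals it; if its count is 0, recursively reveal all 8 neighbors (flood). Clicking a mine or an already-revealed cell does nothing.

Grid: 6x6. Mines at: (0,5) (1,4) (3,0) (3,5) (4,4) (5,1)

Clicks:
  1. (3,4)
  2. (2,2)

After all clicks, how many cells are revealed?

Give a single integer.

Click 1 (3,4) count=2: revealed 1 new [(3,4)] -> total=1
Click 2 (2,2) count=0: revealed 18 new [(0,0) (0,1) (0,2) (0,3) (1,0) (1,1) (1,2) (1,3) (2,0) (2,1) (2,2) (2,3) (3,1) (3,2) (3,3) (4,1) (4,2) (4,3)] -> total=19

Answer: 19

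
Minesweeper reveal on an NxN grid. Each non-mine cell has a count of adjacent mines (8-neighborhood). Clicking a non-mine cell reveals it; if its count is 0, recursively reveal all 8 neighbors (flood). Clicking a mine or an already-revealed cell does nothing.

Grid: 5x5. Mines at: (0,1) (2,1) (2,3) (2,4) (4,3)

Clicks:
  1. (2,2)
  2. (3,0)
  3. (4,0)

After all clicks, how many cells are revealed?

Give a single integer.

Answer: 7

Derivation:
Click 1 (2,2) count=2: revealed 1 new [(2,2)] -> total=1
Click 2 (3,0) count=1: revealed 1 new [(3,0)] -> total=2
Click 3 (4,0) count=0: revealed 5 new [(3,1) (3,2) (4,0) (4,1) (4,2)] -> total=7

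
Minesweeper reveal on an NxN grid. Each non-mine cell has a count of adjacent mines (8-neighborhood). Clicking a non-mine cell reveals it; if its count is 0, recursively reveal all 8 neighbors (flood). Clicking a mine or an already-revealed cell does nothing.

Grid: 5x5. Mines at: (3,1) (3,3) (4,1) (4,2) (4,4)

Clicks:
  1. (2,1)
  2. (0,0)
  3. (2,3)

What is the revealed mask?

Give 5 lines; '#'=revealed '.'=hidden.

Click 1 (2,1) count=1: revealed 1 new [(2,1)] -> total=1
Click 2 (0,0) count=0: revealed 14 new [(0,0) (0,1) (0,2) (0,3) (0,4) (1,0) (1,1) (1,2) (1,3) (1,4) (2,0) (2,2) (2,3) (2,4)] -> total=15
Click 3 (2,3) count=1: revealed 0 new [(none)] -> total=15

Answer: #####
#####
#####
.....
.....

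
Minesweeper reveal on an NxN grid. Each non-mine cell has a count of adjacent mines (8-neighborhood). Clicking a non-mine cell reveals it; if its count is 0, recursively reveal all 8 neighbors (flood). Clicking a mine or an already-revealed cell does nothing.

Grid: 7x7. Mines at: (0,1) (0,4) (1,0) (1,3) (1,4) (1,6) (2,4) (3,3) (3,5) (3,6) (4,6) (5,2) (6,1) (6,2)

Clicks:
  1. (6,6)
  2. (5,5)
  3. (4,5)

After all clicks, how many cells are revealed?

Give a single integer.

Click 1 (6,6) count=0: revealed 11 new [(4,3) (4,4) (4,5) (5,3) (5,4) (5,5) (5,6) (6,3) (6,4) (6,5) (6,6)] -> total=11
Click 2 (5,5) count=1: revealed 0 new [(none)] -> total=11
Click 3 (4,5) count=3: revealed 0 new [(none)] -> total=11

Answer: 11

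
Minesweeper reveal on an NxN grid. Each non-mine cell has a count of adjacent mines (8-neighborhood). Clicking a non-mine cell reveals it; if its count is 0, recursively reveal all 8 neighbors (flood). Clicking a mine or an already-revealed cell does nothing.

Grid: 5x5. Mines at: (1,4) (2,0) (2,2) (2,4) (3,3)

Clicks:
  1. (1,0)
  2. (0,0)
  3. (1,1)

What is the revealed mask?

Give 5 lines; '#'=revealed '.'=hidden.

Click 1 (1,0) count=1: revealed 1 new [(1,0)] -> total=1
Click 2 (0,0) count=0: revealed 7 new [(0,0) (0,1) (0,2) (0,3) (1,1) (1,2) (1,3)] -> total=8
Click 3 (1,1) count=2: revealed 0 new [(none)] -> total=8

Answer: ####.
####.
.....
.....
.....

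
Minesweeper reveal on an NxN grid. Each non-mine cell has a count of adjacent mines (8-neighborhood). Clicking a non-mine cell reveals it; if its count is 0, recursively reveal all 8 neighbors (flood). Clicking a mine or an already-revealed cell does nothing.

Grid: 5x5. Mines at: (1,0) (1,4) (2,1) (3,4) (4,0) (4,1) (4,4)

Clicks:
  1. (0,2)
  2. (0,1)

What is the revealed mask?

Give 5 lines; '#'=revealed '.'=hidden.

Click 1 (0,2) count=0: revealed 6 new [(0,1) (0,2) (0,3) (1,1) (1,2) (1,3)] -> total=6
Click 2 (0,1) count=1: revealed 0 new [(none)] -> total=6

Answer: .###.
.###.
.....
.....
.....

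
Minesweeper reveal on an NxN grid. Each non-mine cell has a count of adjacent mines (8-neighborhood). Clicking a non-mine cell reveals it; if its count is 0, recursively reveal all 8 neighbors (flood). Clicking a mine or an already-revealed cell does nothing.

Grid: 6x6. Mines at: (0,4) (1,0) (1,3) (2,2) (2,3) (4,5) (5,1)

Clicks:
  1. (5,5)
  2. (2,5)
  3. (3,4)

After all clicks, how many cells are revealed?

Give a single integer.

Answer: 7

Derivation:
Click 1 (5,5) count=1: revealed 1 new [(5,5)] -> total=1
Click 2 (2,5) count=0: revealed 6 new [(1,4) (1,5) (2,4) (2,5) (3,4) (3,5)] -> total=7
Click 3 (3,4) count=2: revealed 0 new [(none)] -> total=7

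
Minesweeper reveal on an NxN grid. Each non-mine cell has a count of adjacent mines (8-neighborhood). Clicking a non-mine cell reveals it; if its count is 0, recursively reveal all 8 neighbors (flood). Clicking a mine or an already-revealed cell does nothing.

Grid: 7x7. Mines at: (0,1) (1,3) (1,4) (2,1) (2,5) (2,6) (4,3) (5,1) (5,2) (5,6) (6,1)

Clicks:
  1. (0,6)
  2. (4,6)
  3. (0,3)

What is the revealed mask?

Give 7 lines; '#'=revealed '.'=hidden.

Answer: ...#.##
.....##
.......
.......
......#
.......
.......

Derivation:
Click 1 (0,6) count=0: revealed 4 new [(0,5) (0,6) (1,5) (1,6)] -> total=4
Click 2 (4,6) count=1: revealed 1 new [(4,6)] -> total=5
Click 3 (0,3) count=2: revealed 1 new [(0,3)] -> total=6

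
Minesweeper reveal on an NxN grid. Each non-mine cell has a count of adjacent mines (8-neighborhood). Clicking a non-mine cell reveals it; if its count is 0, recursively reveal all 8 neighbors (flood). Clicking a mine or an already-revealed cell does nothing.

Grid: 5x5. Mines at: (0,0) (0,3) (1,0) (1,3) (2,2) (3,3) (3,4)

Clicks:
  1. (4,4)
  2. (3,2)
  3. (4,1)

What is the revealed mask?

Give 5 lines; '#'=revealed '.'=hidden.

Click 1 (4,4) count=2: revealed 1 new [(4,4)] -> total=1
Click 2 (3,2) count=2: revealed 1 new [(3,2)] -> total=2
Click 3 (4,1) count=0: revealed 7 new [(2,0) (2,1) (3,0) (3,1) (4,0) (4,1) (4,2)] -> total=9

Answer: .....
.....
##...
###..
###.#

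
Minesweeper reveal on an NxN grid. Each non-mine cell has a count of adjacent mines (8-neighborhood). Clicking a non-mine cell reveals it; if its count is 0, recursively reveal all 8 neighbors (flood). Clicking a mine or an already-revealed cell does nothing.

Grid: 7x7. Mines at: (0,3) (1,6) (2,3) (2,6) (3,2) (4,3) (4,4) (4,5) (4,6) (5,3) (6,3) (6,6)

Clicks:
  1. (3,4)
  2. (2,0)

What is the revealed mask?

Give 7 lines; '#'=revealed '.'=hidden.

Click 1 (3,4) count=4: revealed 1 new [(3,4)] -> total=1
Click 2 (2,0) count=0: revealed 20 new [(0,0) (0,1) (0,2) (1,0) (1,1) (1,2) (2,0) (2,1) (2,2) (3,0) (3,1) (4,0) (4,1) (4,2) (5,0) (5,1) (5,2) (6,0) (6,1) (6,2)] -> total=21

Answer: ###....
###....
###....
##..#..
###....
###....
###....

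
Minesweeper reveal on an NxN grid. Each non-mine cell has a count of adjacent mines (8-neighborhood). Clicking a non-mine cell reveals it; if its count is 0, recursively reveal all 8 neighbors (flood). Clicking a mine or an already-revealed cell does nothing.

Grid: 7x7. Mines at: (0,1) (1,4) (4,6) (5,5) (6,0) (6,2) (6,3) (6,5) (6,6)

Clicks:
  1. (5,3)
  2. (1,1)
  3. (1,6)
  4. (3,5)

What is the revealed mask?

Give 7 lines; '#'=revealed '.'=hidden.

Click 1 (5,3) count=2: revealed 1 new [(5,3)] -> total=1
Click 2 (1,1) count=1: revealed 1 new [(1,1)] -> total=2
Click 3 (1,6) count=0: revealed 8 new [(0,5) (0,6) (1,5) (1,6) (2,5) (2,6) (3,5) (3,6)] -> total=10
Click 4 (3,5) count=1: revealed 0 new [(none)] -> total=10

Answer: .....##
.#...##
.....##
.....##
.......
...#...
.......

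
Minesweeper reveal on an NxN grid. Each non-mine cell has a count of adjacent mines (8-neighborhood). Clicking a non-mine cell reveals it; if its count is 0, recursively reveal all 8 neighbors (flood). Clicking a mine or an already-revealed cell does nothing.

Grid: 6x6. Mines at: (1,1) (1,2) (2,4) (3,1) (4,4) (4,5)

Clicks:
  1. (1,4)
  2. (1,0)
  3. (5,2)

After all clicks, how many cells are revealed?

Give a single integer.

Answer: 10

Derivation:
Click 1 (1,4) count=1: revealed 1 new [(1,4)] -> total=1
Click 2 (1,0) count=1: revealed 1 new [(1,0)] -> total=2
Click 3 (5,2) count=0: revealed 8 new [(4,0) (4,1) (4,2) (4,3) (5,0) (5,1) (5,2) (5,3)] -> total=10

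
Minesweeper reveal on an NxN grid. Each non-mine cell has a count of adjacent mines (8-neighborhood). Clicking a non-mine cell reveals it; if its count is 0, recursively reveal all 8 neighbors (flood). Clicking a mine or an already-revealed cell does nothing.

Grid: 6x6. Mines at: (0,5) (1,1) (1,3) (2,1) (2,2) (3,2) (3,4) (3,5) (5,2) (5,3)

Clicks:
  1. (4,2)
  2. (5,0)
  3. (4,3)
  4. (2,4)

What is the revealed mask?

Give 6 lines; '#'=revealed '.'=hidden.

Click 1 (4,2) count=3: revealed 1 new [(4,2)] -> total=1
Click 2 (5,0) count=0: revealed 6 new [(3,0) (3,1) (4,0) (4,1) (5,0) (5,1)] -> total=7
Click 3 (4,3) count=4: revealed 1 new [(4,3)] -> total=8
Click 4 (2,4) count=3: revealed 1 new [(2,4)] -> total=9

Answer: ......
......
....#.
##....
####..
##....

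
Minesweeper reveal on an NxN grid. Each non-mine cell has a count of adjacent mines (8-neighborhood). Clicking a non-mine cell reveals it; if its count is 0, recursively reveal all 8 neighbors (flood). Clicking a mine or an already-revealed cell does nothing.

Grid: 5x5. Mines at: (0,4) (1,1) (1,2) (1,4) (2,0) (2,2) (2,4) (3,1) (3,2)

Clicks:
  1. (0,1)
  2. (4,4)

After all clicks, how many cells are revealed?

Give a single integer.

Click 1 (0,1) count=2: revealed 1 new [(0,1)] -> total=1
Click 2 (4,4) count=0: revealed 4 new [(3,3) (3,4) (4,3) (4,4)] -> total=5

Answer: 5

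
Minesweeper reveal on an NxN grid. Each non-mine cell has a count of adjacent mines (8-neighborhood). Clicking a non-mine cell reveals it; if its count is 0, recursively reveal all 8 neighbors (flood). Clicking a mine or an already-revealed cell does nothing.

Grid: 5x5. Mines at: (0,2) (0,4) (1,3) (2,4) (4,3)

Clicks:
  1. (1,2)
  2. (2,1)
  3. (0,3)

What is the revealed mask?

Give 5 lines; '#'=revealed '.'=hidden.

Click 1 (1,2) count=2: revealed 1 new [(1,2)] -> total=1
Click 2 (2,1) count=0: revealed 13 new [(0,0) (0,1) (1,0) (1,1) (2,0) (2,1) (2,2) (3,0) (3,1) (3,2) (4,0) (4,1) (4,2)] -> total=14
Click 3 (0,3) count=3: revealed 1 new [(0,3)] -> total=15

Answer: ##.#.
###..
###..
###..
###..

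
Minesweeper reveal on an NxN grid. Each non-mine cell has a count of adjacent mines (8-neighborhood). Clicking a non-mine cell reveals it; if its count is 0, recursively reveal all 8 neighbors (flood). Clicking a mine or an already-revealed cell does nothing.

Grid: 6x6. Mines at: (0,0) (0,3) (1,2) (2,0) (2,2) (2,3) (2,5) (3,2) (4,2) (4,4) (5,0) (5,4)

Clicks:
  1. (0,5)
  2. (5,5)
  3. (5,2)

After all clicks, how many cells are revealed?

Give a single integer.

Answer: 6

Derivation:
Click 1 (0,5) count=0: revealed 4 new [(0,4) (0,5) (1,4) (1,5)] -> total=4
Click 2 (5,5) count=2: revealed 1 new [(5,5)] -> total=5
Click 3 (5,2) count=1: revealed 1 new [(5,2)] -> total=6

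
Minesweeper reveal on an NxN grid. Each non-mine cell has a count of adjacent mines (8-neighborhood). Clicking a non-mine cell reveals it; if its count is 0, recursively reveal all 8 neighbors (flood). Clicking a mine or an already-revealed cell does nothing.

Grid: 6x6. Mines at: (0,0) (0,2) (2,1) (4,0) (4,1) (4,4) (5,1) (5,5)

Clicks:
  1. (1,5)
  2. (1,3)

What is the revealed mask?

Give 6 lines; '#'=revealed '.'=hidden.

Answer: ...###
..####
..####
..####
......
......

Derivation:
Click 1 (1,5) count=0: revealed 15 new [(0,3) (0,4) (0,5) (1,2) (1,3) (1,4) (1,5) (2,2) (2,3) (2,4) (2,5) (3,2) (3,3) (3,4) (3,5)] -> total=15
Click 2 (1,3) count=1: revealed 0 new [(none)] -> total=15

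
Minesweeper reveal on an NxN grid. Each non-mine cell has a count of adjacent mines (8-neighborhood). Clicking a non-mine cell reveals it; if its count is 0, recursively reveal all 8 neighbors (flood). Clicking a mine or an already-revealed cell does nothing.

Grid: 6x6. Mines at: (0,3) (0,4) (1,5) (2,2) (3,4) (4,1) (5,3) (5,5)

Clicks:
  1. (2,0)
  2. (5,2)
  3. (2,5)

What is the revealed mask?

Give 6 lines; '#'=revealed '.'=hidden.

Click 1 (2,0) count=0: revealed 10 new [(0,0) (0,1) (0,2) (1,0) (1,1) (1,2) (2,0) (2,1) (3,0) (3,1)] -> total=10
Click 2 (5,2) count=2: revealed 1 new [(5,2)] -> total=11
Click 3 (2,5) count=2: revealed 1 new [(2,5)] -> total=12

Answer: ###...
###...
##...#
##....
......
..#...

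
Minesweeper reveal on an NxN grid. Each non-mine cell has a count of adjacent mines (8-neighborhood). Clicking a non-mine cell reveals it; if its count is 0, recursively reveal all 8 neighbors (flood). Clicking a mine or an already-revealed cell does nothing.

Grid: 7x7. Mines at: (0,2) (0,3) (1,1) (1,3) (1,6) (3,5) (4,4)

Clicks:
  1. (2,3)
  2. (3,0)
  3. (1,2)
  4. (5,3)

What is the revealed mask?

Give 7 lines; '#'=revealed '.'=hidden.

Click 1 (2,3) count=1: revealed 1 new [(2,3)] -> total=1
Click 2 (3,0) count=0: revealed 27 new [(2,0) (2,1) (2,2) (3,0) (3,1) (3,2) (3,3) (4,0) (4,1) (4,2) (4,3) (4,5) (4,6) (5,0) (5,1) (5,2) (5,3) (5,4) (5,5) (5,6) (6,0) (6,1) (6,2) (6,3) (6,4) (6,5) (6,6)] -> total=28
Click 3 (1,2) count=4: revealed 1 new [(1,2)] -> total=29
Click 4 (5,3) count=1: revealed 0 new [(none)] -> total=29

Answer: .......
..#....
####...
####...
####.##
#######
#######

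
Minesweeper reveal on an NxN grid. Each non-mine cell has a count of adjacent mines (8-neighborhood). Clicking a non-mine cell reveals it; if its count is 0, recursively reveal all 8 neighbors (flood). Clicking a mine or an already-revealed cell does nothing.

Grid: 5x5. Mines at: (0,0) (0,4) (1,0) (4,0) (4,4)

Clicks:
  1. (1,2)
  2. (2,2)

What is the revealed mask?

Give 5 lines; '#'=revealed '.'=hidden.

Click 1 (1,2) count=0: revealed 18 new [(0,1) (0,2) (0,3) (1,1) (1,2) (1,3) (1,4) (2,1) (2,2) (2,3) (2,4) (3,1) (3,2) (3,3) (3,4) (4,1) (4,2) (4,3)] -> total=18
Click 2 (2,2) count=0: revealed 0 new [(none)] -> total=18

Answer: .###.
.####
.####
.####
.###.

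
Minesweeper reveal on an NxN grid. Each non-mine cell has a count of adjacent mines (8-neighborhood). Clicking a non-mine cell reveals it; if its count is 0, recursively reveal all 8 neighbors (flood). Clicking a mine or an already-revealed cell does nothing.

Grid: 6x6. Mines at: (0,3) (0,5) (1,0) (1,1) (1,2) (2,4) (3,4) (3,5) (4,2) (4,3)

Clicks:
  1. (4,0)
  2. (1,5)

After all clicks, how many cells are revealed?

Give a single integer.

Click 1 (4,0) count=0: revealed 8 new [(2,0) (2,1) (3,0) (3,1) (4,0) (4,1) (5,0) (5,1)] -> total=8
Click 2 (1,5) count=2: revealed 1 new [(1,5)] -> total=9

Answer: 9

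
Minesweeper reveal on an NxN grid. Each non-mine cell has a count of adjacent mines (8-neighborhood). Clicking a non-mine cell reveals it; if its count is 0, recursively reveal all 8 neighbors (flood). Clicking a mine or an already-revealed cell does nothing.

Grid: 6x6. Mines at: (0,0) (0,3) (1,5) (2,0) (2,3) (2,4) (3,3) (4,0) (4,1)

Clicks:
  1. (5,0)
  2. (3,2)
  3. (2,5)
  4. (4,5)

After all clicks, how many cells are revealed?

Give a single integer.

Answer: 13

Derivation:
Click 1 (5,0) count=2: revealed 1 new [(5,0)] -> total=1
Click 2 (3,2) count=3: revealed 1 new [(3,2)] -> total=2
Click 3 (2,5) count=2: revealed 1 new [(2,5)] -> total=3
Click 4 (4,5) count=0: revealed 10 new [(3,4) (3,5) (4,2) (4,3) (4,4) (4,5) (5,2) (5,3) (5,4) (5,5)] -> total=13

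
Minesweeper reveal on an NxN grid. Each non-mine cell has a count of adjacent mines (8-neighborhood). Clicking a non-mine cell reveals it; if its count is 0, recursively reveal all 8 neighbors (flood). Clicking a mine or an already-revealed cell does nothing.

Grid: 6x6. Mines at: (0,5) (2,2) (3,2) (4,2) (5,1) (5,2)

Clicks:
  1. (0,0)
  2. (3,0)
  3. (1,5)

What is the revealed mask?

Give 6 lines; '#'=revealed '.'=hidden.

Click 1 (0,0) count=0: revealed 16 new [(0,0) (0,1) (0,2) (0,3) (0,4) (1,0) (1,1) (1,2) (1,3) (1,4) (2,0) (2,1) (3,0) (3,1) (4,0) (4,1)] -> total=16
Click 2 (3,0) count=0: revealed 0 new [(none)] -> total=16
Click 3 (1,5) count=1: revealed 1 new [(1,5)] -> total=17

Answer: #####.
######
##....
##....
##....
......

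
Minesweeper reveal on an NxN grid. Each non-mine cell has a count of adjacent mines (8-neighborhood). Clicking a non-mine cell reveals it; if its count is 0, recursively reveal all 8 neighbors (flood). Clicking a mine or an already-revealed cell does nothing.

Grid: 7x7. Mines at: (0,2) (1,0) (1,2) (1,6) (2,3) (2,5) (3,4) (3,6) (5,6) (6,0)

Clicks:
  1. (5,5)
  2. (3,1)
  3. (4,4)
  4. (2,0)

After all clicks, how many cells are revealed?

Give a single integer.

Click 1 (5,5) count=1: revealed 1 new [(5,5)] -> total=1
Click 2 (3,1) count=0: revealed 23 new [(2,0) (2,1) (2,2) (3,0) (3,1) (3,2) (3,3) (4,0) (4,1) (4,2) (4,3) (4,4) (4,5) (5,0) (5,1) (5,2) (5,3) (5,4) (6,1) (6,2) (6,3) (6,4) (6,5)] -> total=24
Click 3 (4,4) count=1: revealed 0 new [(none)] -> total=24
Click 4 (2,0) count=1: revealed 0 new [(none)] -> total=24

Answer: 24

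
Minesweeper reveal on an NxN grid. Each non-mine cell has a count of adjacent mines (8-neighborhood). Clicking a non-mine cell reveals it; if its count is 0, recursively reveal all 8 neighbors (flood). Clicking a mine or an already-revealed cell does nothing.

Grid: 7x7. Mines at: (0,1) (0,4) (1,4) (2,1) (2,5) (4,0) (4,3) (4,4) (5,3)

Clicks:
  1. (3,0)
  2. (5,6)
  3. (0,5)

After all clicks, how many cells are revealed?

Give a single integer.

Answer: 12

Derivation:
Click 1 (3,0) count=2: revealed 1 new [(3,0)] -> total=1
Click 2 (5,6) count=0: revealed 10 new [(3,5) (3,6) (4,5) (4,6) (5,4) (5,5) (5,6) (6,4) (6,5) (6,6)] -> total=11
Click 3 (0,5) count=2: revealed 1 new [(0,5)] -> total=12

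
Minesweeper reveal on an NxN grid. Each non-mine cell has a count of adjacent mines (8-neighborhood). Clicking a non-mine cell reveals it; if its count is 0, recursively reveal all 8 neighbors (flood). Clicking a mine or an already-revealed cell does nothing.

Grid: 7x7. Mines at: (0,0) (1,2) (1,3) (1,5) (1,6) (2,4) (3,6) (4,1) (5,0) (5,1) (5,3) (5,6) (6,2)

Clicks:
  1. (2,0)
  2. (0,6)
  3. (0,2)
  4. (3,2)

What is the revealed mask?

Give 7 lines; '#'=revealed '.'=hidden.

Answer: ..#...#
##.....
##.....
###....
.......
.......
.......

Derivation:
Click 1 (2,0) count=0: revealed 6 new [(1,0) (1,1) (2,0) (2,1) (3,0) (3,1)] -> total=6
Click 2 (0,6) count=2: revealed 1 new [(0,6)] -> total=7
Click 3 (0,2) count=2: revealed 1 new [(0,2)] -> total=8
Click 4 (3,2) count=1: revealed 1 new [(3,2)] -> total=9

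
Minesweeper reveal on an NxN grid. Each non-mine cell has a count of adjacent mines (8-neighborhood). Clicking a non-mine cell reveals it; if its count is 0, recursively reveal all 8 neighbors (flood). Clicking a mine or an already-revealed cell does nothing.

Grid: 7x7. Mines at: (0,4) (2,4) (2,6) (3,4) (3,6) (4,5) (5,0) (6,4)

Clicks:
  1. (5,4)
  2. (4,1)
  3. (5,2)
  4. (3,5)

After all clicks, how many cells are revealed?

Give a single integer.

Answer: 28

Derivation:
Click 1 (5,4) count=2: revealed 1 new [(5,4)] -> total=1
Click 2 (4,1) count=1: revealed 1 new [(4,1)] -> total=2
Click 3 (5,2) count=0: revealed 25 new [(0,0) (0,1) (0,2) (0,3) (1,0) (1,1) (1,2) (1,3) (2,0) (2,1) (2,2) (2,3) (3,0) (3,1) (3,2) (3,3) (4,0) (4,2) (4,3) (5,1) (5,2) (5,3) (6,1) (6,2) (6,3)] -> total=27
Click 4 (3,5) count=5: revealed 1 new [(3,5)] -> total=28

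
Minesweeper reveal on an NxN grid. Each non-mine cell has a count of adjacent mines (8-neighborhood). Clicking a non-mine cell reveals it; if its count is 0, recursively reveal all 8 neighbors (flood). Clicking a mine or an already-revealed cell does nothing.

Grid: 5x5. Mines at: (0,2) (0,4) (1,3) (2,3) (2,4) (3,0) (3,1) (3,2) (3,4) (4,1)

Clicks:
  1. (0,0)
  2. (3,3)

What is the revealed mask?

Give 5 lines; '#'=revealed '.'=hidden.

Answer: ##...
##...
##...
...#.
.....

Derivation:
Click 1 (0,0) count=0: revealed 6 new [(0,0) (0,1) (1,0) (1,1) (2,0) (2,1)] -> total=6
Click 2 (3,3) count=4: revealed 1 new [(3,3)] -> total=7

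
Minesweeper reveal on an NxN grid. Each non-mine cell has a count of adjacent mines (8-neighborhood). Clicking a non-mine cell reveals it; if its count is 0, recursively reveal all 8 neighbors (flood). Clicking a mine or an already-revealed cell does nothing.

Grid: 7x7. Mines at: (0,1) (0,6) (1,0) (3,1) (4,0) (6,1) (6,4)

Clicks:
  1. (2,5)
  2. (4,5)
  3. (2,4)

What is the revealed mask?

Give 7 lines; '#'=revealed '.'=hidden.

Click 1 (2,5) count=0: revealed 31 new [(0,2) (0,3) (0,4) (0,5) (1,2) (1,3) (1,4) (1,5) (1,6) (2,2) (2,3) (2,4) (2,5) (2,6) (3,2) (3,3) (3,4) (3,5) (3,6) (4,2) (4,3) (4,4) (4,5) (4,6) (5,2) (5,3) (5,4) (5,5) (5,6) (6,5) (6,6)] -> total=31
Click 2 (4,5) count=0: revealed 0 new [(none)] -> total=31
Click 3 (2,4) count=0: revealed 0 new [(none)] -> total=31

Answer: ..####.
..#####
..#####
..#####
..#####
..#####
.....##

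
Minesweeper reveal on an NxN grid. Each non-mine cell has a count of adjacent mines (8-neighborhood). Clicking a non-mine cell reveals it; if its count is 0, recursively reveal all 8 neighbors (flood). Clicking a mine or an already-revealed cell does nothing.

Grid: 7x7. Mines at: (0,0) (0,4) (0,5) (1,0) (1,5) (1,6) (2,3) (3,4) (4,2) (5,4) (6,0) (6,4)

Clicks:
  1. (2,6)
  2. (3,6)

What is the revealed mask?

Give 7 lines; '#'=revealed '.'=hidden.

Click 1 (2,6) count=2: revealed 1 new [(2,6)] -> total=1
Click 2 (3,6) count=0: revealed 9 new [(2,5) (3,5) (3,6) (4,5) (4,6) (5,5) (5,6) (6,5) (6,6)] -> total=10

Answer: .......
.......
.....##
.....##
.....##
.....##
.....##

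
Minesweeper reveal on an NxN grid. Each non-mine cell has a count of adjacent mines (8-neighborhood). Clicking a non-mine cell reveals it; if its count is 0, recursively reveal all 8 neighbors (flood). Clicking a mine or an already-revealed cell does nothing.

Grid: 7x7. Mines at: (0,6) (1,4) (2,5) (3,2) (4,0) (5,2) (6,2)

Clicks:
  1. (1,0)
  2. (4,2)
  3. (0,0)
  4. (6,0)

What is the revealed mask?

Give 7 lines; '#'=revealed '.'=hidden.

Click 1 (1,0) count=0: revealed 14 new [(0,0) (0,1) (0,2) (0,3) (1,0) (1,1) (1,2) (1,3) (2,0) (2,1) (2,2) (2,3) (3,0) (3,1)] -> total=14
Click 2 (4,2) count=2: revealed 1 new [(4,2)] -> total=15
Click 3 (0,0) count=0: revealed 0 new [(none)] -> total=15
Click 4 (6,0) count=0: revealed 4 new [(5,0) (5,1) (6,0) (6,1)] -> total=19

Answer: ####...
####...
####...
##.....
..#....
##.....
##.....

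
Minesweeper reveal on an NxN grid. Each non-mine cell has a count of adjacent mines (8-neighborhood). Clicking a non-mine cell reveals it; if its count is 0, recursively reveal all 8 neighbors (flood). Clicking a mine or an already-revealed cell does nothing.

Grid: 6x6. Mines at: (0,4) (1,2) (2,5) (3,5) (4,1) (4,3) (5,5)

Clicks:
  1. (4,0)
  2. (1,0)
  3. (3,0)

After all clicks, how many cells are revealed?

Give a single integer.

Click 1 (4,0) count=1: revealed 1 new [(4,0)] -> total=1
Click 2 (1,0) count=0: revealed 8 new [(0,0) (0,1) (1,0) (1,1) (2,0) (2,1) (3,0) (3,1)] -> total=9
Click 3 (3,0) count=1: revealed 0 new [(none)] -> total=9

Answer: 9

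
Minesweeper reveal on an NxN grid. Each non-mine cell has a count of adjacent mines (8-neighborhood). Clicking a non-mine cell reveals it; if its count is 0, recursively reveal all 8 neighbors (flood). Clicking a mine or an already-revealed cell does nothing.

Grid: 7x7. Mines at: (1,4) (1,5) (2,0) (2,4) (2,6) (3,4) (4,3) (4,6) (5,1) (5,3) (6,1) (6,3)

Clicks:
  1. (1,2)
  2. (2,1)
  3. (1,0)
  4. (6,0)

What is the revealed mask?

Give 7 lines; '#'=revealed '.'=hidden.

Click 1 (1,2) count=0: revealed 14 new [(0,0) (0,1) (0,2) (0,3) (1,0) (1,1) (1,2) (1,3) (2,1) (2,2) (2,3) (3,1) (3,2) (3,3)] -> total=14
Click 2 (2,1) count=1: revealed 0 new [(none)] -> total=14
Click 3 (1,0) count=1: revealed 0 new [(none)] -> total=14
Click 4 (6,0) count=2: revealed 1 new [(6,0)] -> total=15

Answer: ####...
####...
.###...
.###...
.......
.......
#......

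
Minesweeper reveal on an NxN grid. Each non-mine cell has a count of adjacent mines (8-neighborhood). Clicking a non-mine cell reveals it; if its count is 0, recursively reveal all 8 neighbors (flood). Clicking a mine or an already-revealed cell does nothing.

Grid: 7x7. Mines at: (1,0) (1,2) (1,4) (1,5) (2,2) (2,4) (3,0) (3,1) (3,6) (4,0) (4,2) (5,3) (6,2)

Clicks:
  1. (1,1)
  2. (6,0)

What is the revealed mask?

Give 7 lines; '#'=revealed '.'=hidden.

Answer: .......
.#.....
.......
.......
.......
##.....
##.....

Derivation:
Click 1 (1,1) count=3: revealed 1 new [(1,1)] -> total=1
Click 2 (6,0) count=0: revealed 4 new [(5,0) (5,1) (6,0) (6,1)] -> total=5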